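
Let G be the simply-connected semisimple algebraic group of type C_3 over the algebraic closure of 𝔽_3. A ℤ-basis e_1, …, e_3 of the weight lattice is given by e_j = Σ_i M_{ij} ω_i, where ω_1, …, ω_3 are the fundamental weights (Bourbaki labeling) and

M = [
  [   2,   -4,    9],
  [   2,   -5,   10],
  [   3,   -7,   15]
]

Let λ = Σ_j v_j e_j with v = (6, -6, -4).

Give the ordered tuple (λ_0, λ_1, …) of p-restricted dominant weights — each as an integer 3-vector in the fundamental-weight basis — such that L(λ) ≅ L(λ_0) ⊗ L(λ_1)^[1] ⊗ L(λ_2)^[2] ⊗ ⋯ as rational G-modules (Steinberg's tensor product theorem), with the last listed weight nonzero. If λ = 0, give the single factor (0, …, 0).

Change of basis e → ω: c = M·v where v = (6, -6, -4):
  c_1 = (2)·(6) + (-4)·(-6) + (9)·(-4) = 0
  c_2 = (2)·(6) + (-5)·(-6) + (10)·(-4) = 2
  c_3 = (3)·(6) + (-7)·(-6) + (15)·(-4) = 0
Expand coordinatewise in base 3:
  c_1 = 0
  c_2 = 2 = 2·3^0
  c_3 = 0
p-restricted factor λ_0 = (0, 2, 0)

((0, 2, 0),)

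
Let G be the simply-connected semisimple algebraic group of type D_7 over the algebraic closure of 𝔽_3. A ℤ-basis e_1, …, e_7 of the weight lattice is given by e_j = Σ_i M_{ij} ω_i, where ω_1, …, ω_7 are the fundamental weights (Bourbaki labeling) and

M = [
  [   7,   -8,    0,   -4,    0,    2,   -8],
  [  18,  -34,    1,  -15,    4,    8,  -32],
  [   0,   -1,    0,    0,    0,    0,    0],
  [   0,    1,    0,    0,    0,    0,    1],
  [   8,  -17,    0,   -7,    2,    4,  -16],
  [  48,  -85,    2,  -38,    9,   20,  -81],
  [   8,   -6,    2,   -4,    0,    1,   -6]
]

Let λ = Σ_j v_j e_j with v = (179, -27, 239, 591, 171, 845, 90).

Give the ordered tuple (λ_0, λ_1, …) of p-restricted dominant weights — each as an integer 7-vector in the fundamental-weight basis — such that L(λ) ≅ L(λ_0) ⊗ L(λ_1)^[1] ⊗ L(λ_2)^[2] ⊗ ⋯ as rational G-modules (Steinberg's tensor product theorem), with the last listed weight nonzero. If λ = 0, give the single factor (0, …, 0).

((0, 0, 0, 0, 0, 2, 1), (1, 2, 0, 0, 0, 0, 1), (2, 2, 0, 1, 1, 0, 1), (2, 2, 1, 2, 1, 2, 0))

Change of basis e → ω: c = M·v where v = (179, -27, 239, 591, 171, 845, 90):
  c_1 = (7)·(179) + (-8)·(-27) + (0)·(239) + (-4)·(591) + (0)·(171) + (2)·(845) + (-8)·(90) = 75
  c_2 = (18)·(179) + (-34)·(-27) + (1)·(239) + (-15)·(591) + (4)·(171) + (8)·(845) + (-32)·(90) = 78
  c_3 = (0)·(179) + (-1)·(-27) + (0)·(239) + (0)·(591) + (0)·(171) + (0)·(845) + (0)·(90) = 27
  c_4 = (0)·(179) + (1)·(-27) + (0)·(239) + (0)·(591) + (0)·(171) + (0)·(845) + (1)·(90) = 63
  c_5 = (8)·(179) + (-17)·(-27) + (0)·(239) + (-7)·(591) + (2)·(171) + (4)·(845) + (-16)·(90) = 36
  c_6 = (48)·(179) + (-85)·(-27) + (2)·(239) + (-38)·(591) + (9)·(171) + (20)·(845) + (-81)·(90) = 56
  c_7 = (8)·(179) + (-6)·(-27) + (2)·(239) + (-4)·(591) + (0)·(171) + (1)·(845) + (-6)·(90) = 13
Writing each c_i in base p = 3:
  c_1 = 75 = 0·3^0 + 1·3^1 + 2·3^2 + 2·3^3
  c_2 = 78 = 0·3^0 + 2·3^1 + 2·3^2 + 2·3^3
  c_3 = 27 = 0·3^0 + 0·3^1 + 0·3^2 + 1·3^3
  c_4 = 63 = 0·3^0 + 0·3^1 + 1·3^2 + 2·3^3
  c_5 = 36 = 0·3^0 + 0·3^1 + 1·3^2 + 1·3^3
  c_6 = 56 = 2·3^0 + 0·3^1 + 0·3^2 + 2·3^3
  c_7 = 13 = 1·3^0 + 1·3^1 + 1·3^2
p-restricted factor λ_0 = (0, 0, 0, 0, 0, 2, 1)
p-restricted factor λ_1 = (1, 2, 0, 0, 0, 0, 1)
p-restricted factor λ_2 = (2, 2, 0, 1, 1, 0, 1)
p-restricted factor λ_3 = (2, 2, 1, 2, 1, 2, 0)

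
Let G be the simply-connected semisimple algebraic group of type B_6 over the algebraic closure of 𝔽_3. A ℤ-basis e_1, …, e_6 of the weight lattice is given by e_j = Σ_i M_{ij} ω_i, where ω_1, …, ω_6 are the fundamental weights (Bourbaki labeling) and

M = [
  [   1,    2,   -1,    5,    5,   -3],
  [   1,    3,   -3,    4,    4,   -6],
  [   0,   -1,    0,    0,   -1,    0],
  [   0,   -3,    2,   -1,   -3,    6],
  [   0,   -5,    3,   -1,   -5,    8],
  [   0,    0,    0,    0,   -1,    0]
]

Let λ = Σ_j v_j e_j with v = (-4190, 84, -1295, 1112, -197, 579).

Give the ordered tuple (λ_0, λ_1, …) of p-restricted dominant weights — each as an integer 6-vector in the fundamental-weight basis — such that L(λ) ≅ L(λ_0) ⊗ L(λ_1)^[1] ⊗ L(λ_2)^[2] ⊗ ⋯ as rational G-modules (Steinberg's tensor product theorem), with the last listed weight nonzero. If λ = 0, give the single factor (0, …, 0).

Change of basis e → ω: c = M·v where v = (-4190, 84, -1295, 1112, -197, 579):
  c_1 = 1*-4190 + 2*84 + -1*-1295 + 5*1112 + 5*-197 + -3*579 = 111
  c_2 = 1*-4190 + 3*84 + -3*-1295 + 4*1112 + 4*-197 + -6*579 = 133
  c_3 = 0*-4190 + -1*84 + 0*-1295 + 0*1112 + -1*-197 + 0*579 = 113
  c_4 = 0*-4190 + -3*84 + 2*-1295 + -1*1112 + -3*-197 + 6*579 = 111
  c_5 = 0*-4190 + -5*84 + 3*-1295 + -1*1112 + -5*-197 + 8*579 = 200
  c_6 = 0*-4190 + 0*84 + 0*-1295 + 0*1112 + -1*-197 + 0*579 = 197
Writing each c_i in base p = 3:
  c_1 = 111 = 0·3^0 + 1·3^1 + 0·3^2 + 1·3^3 + 1·3^4
  c_2 = 133 = 1·3^0 + 2·3^1 + 2·3^2 + 1·3^3 + 1·3^4
  c_3 = 113 = 2·3^0 + 1·3^1 + 0·3^2 + 1·3^3 + 1·3^4
  c_4 = 111 = 0·3^0 + 1·3^1 + 0·3^2 + 1·3^3 + 1·3^4
  c_5 = 200 = 2·3^0 + 0·3^1 + 1·3^2 + 1·3^3 + 2·3^4
  c_6 = 197 = 2·3^0 + 2·3^1 + 0·3^2 + 1·3^3 + 2·3^4
Factor λ_0 = (0, 1, 2, 0, 2, 2)
Factor λ_1 = (1, 2, 1, 1, 0, 2)
Factor λ_2 = (0, 2, 0, 0, 1, 0)
Factor λ_3 = (1, 1, 1, 1, 1, 1)
Factor λ_4 = (1, 1, 1, 1, 2, 2)

((0, 1, 2, 0, 2, 2), (1, 2, 1, 1, 0, 2), (0, 2, 0, 0, 1, 0), (1, 1, 1, 1, 1, 1), (1, 1, 1, 1, 2, 2))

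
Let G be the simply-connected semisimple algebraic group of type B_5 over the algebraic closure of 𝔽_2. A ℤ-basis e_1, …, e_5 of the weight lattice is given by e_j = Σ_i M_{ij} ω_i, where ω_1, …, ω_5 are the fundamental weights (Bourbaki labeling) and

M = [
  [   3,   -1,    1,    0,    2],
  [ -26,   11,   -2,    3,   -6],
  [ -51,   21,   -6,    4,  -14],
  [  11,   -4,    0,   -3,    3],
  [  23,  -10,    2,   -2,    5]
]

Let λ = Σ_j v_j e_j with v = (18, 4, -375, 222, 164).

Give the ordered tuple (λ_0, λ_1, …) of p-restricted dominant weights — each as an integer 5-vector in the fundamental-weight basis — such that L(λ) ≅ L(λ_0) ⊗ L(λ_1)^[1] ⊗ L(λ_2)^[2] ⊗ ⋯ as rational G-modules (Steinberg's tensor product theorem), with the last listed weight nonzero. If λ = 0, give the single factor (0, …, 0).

In the fundamental-weight basis, λ has coordinates c = M·v (v = (18, 4, -375, 222, 164)):
  c_1 = 3*18 + -1*4 + 1*-375 + 0*222 + 2*164 = 3
  c_2 = -26*18 + 11*4 + -2*-375 + 3*222 + -6*164 = 8
  c_3 = -51*18 + 21*4 + -6*-375 + 4*222 + -14*164 = 8
  c_4 = 11*18 + -4*4 + 0*-375 + -3*222 + 3*164 = 8
  c_5 = 23*18 + -10*4 + 2*-375 + -2*222 + 5*164 = 0
p = 2; digits c_i = Σ_j d_{ij}·2^j, 0 ≤ d_{ij} < 2:
  c_1 = 3 = 1·2^0 + 1·2^1
  c_2 = 8 = 0·2^0 + 0·2^1 + 0·2^2 + 1·2^3
  c_3 = 8 = 0·2^0 + 0·2^1 + 0·2^2 + 1·2^3
  c_4 = 8 = 0·2^0 + 0·2^1 + 0·2^2 + 1·2^3
  c_5 = 0
λ_0 = (1, 0, 0, 0, 0)
λ_1 = (1, 0, 0, 0, 0)
λ_2 = (0, 0, 0, 0, 0)
λ_3 = (0, 1, 1, 1, 0)

((1, 0, 0, 0, 0), (1, 0, 0, 0, 0), (0, 0, 0, 0, 0), (0, 1, 1, 1, 0))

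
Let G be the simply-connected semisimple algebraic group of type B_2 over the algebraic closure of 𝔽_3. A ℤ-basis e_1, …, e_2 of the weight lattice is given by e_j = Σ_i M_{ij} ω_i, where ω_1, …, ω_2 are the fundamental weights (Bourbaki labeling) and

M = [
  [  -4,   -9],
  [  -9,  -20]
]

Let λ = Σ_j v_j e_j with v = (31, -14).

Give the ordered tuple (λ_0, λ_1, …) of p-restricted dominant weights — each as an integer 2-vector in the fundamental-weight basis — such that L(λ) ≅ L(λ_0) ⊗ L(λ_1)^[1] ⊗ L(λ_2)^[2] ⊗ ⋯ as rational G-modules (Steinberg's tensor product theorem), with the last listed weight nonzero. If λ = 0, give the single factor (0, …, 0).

((2, 1),)

ω-coordinates c = M·v, v = (31, -14):
  c_1 = -4*31 + -9*-14 = 2
  c_2 = -9*31 + -20*-14 = 1
Base-3 expansion of each c_i:
  c_1 = 2 = 2·3^0
  c_2 = 1 = 1·3^0
Factor λ_0 = (2, 1)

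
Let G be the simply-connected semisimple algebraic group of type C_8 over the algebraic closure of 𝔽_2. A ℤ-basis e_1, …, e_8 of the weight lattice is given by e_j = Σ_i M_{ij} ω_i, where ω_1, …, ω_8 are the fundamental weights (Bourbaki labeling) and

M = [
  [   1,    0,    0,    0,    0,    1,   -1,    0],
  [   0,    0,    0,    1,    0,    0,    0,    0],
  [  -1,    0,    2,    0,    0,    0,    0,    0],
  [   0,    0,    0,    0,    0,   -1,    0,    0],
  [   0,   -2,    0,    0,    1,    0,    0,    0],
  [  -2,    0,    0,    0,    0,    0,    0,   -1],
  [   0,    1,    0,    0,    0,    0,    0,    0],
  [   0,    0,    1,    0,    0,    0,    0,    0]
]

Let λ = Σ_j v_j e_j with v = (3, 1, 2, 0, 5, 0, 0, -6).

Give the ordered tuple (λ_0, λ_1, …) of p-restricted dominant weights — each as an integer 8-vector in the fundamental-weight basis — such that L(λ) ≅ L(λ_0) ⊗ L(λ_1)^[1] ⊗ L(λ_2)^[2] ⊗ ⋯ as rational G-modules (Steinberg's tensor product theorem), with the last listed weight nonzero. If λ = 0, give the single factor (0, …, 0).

((1, 0, 1, 0, 1, 0, 1, 0), (1, 0, 0, 0, 1, 0, 0, 1))

Change of basis e → ω: c = M·v where v = (3, 1, 2, 0, 5, 0, 0, -6):
  c_1 = (1)·(3) + (0)·(1) + (0)·(2) + (0)·(0) + (0)·(5) + (1)·(0) + (-1)·(0) + (0)·(-6) = 3
  c_2 = (0)·(3) + (0)·(1) + (0)·(2) + (1)·(0) + (0)·(5) + (0)·(0) + (0)·(0) + (0)·(-6) = 0
  c_3 = (-1)·(3) + (0)·(1) + (2)·(2) + (0)·(0) + (0)·(5) + (0)·(0) + (0)·(0) + (0)·(-6) = 1
  c_4 = (0)·(3) + (0)·(1) + (0)·(2) + (0)·(0) + (0)·(5) + (-1)·(0) + (0)·(0) + (0)·(-6) = 0
  c_5 = (0)·(3) + (-2)·(1) + (0)·(2) + (0)·(0) + (1)·(5) + (0)·(0) + (0)·(0) + (0)·(-6) = 3
  c_6 = (-2)·(3) + (0)·(1) + (0)·(2) + (0)·(0) + (0)·(5) + (0)·(0) + (0)·(0) + (-1)·(-6) = 0
  c_7 = (0)·(3) + (1)·(1) + (0)·(2) + (0)·(0) + (0)·(5) + (0)·(0) + (0)·(0) + (0)·(-6) = 1
  c_8 = (0)·(3) + (0)·(1) + (1)·(2) + (0)·(0) + (0)·(5) + (0)·(0) + (0)·(0) + (0)·(-6) = 2
Base-2 expansion of each c_i:
  c_1 = 3 = 1·2^0 + 1·2^1
  c_2 = 0
  c_3 = 1 = 1·2^0
  c_4 = 0
  c_5 = 3 = 1·2^0 + 1·2^1
  c_6 = 0
  c_7 = 1 = 1·2^0
  c_8 = 2 = 0·2^0 + 1·2^1
p-restricted factor λ_0 = (1, 0, 1, 0, 1, 0, 1, 0)
p-restricted factor λ_1 = (1, 0, 0, 0, 1, 0, 0, 1)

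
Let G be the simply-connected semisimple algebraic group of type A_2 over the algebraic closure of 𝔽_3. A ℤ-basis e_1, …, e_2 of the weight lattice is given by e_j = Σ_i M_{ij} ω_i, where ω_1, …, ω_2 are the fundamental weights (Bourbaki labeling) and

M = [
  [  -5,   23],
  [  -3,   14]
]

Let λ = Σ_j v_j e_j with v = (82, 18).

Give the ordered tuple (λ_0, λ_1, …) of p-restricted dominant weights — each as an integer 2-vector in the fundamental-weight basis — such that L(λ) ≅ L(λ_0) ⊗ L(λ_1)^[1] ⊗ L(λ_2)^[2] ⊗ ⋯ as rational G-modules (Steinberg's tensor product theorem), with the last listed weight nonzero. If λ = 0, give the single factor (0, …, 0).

Change of basis e → ω: c = M·v where v = (82, 18):
  c_1 = -5*82 + 23*18 = 4
  c_2 = -3*82 + 14*18 = 6
Base-3 expansion of each c_i:
  c_1 = 4 = 1·3^0 + 1·3^1
  c_2 = 6 = 0·3^0 + 2·3^1
λ_0 = (1, 0)
λ_1 = (1, 2)

((1, 0), (1, 2))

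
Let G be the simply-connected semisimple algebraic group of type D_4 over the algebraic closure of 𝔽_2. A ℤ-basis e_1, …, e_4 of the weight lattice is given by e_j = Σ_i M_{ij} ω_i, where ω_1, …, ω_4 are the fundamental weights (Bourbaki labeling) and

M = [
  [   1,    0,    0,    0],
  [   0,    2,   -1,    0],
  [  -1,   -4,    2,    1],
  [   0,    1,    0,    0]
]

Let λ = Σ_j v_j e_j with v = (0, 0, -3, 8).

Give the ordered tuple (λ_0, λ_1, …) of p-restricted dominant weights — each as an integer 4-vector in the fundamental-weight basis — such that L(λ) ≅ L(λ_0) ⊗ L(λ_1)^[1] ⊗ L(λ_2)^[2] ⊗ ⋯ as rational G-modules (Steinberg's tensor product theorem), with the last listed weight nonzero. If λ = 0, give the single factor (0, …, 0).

Converting to the ω-basis (c_i = row i of M dotted with v = (0, 0, -3, 8)):
  c_1 = 1·0 + 0·0 + (0)·(-3) + 0·8 = 0
  c_2 = 0·0 + 2·0 + (-1)·(-3) + 0·8 = 3
  c_3 = (-1)·(0) + (-4)·(0) + (2)·(-3) + 1·8 = 2
  c_4 = 0·0 + 1·0 + (0)·(-3) + 0·8 = 0
Writing each c_i in base p = 2:
  c_1 = 0
  c_2 = 3 = 1·2^0 + 1·2^1
  c_3 = 2 = 0·2^0 + 1·2^1
  c_4 = 0
p-restricted factor λ_0 = (0, 1, 0, 0)
p-restricted factor λ_1 = (0, 1, 1, 0)

((0, 1, 0, 0), (0, 1, 1, 0))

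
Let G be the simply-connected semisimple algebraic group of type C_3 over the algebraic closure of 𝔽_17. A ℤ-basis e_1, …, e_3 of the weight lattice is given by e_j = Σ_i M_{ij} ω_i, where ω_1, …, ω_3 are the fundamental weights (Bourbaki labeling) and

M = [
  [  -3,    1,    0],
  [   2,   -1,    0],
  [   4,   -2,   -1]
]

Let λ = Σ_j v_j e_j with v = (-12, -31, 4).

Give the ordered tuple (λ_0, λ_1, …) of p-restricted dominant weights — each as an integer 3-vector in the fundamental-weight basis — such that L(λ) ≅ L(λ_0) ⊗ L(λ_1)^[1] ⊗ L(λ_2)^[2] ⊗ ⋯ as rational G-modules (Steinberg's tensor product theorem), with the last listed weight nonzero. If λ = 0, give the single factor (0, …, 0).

Compute c_i = Σ_j M_{ij} v_j with v = (-12, -31, 4):
  c_1 = -3*-12 + 1*-31 + 0*4 = 5
  c_2 = 2*-12 + -1*-31 + 0*4 = 7
  c_3 = 4*-12 + -2*-31 + -1*4 = 10
Expand coordinatewise in base 17:
  c_1 = 5 = 5·17^0
  c_2 = 7 = 7·17^0
  c_3 = 10 = 10·17^0
p-restricted factor λ_0 = (5, 7, 10)

((5, 7, 10),)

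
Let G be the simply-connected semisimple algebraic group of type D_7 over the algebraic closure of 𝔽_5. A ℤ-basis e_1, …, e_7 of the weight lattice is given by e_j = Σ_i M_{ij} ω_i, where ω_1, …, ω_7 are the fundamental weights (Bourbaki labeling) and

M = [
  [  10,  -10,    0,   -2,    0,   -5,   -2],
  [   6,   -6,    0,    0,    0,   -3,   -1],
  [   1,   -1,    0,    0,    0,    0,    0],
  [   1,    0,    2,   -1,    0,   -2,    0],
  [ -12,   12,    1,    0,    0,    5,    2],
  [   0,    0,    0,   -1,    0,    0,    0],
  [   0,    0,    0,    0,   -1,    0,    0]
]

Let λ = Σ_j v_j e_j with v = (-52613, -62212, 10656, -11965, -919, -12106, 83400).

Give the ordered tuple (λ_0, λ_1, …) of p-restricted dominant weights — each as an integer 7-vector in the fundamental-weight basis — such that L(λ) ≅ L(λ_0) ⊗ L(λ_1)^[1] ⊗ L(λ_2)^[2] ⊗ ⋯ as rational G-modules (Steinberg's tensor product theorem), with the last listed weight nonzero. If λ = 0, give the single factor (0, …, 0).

((0, 2, 4, 1, 3, 0, 4), (0, 2, 4, 0, 2, 3, 3), (1, 0, 3, 0, 4, 3, 1), (4, 4, 1, 4, 3, 0, 2), (1, 1, 0, 2, 2, 4, 1), (4, 3, 3, 1, 0, 3, 0))

Change of basis e → ω: c = M·v where v = (-52613, -62212, 10656, -11965, -919, -12106, 83400):
  c_1 = (10)·(-52613) + (-10)·(-62212) + 0·10656 + (-2)·(-11965) + (0)·(-919) + (-5)·(-12106) + (-2)·(83400) = 13650
  c_2 = (6)·(-52613) + (-6)·(-62212) + 0·10656 + (0)·(-11965) + (0)·(-919) + (-3)·(-12106) + (-1)·(83400) = 10512
  c_3 = (1)·(-52613) + (-1)·(-62212) + 0·10656 + (0)·(-11965) + (0)·(-919) + (0)·(-12106) + 0·83400 = 9599
  c_4 = (1)·(-52613) + (0)·(-62212) + 2·10656 + (-1)·(-11965) + (0)·(-919) + (-2)·(-12106) + 0·83400 = 4876
  c_5 = (-12)·(-52613) + (12)·(-62212) + 1·10656 + (0)·(-11965) + (0)·(-919) + (5)·(-12106) + 2·83400 = 1738
  c_6 = (0)·(-52613) + (0)·(-62212) + 0·10656 + (-1)·(-11965) + (0)·(-919) + (0)·(-12106) + 0·83400 = 11965
  c_7 = (0)·(-52613) + (0)·(-62212) + 0·10656 + (0)·(-11965) + (-1)·(-919) + (0)·(-12106) + 0·83400 = 919
Expand coordinatewise in base 5:
  c_1 = 13650 = 0·5^0 + 0·5^1 + 1·5^2 + 4·5^3 + 1·5^4 + 4·5^5
  c_2 = 10512 = 2·5^0 + 2·5^1 + 0·5^2 + 4·5^3 + 1·5^4 + 3·5^5
  c_3 = 9599 = 4·5^0 + 4·5^1 + 3·5^2 + 1·5^3 + 0·5^4 + 3·5^5
  c_4 = 4876 = 1·5^0 + 0·5^1 + 0·5^2 + 4·5^3 + 2·5^4 + 1·5^5
  c_5 = 1738 = 3·5^0 + 2·5^1 + 4·5^2 + 3·5^3 + 2·5^4
  c_6 = 11965 = 0·5^0 + 3·5^1 + 3·5^2 + 0·5^3 + 4·5^4 + 3·5^5
  c_7 = 919 = 4·5^0 + 3·5^1 + 1·5^2 + 2·5^3 + 1·5^4
p-restricted factor λ_0 = (0, 2, 4, 1, 3, 0, 4)
p-restricted factor λ_1 = (0, 2, 4, 0, 2, 3, 3)
p-restricted factor λ_2 = (1, 0, 3, 0, 4, 3, 1)
p-restricted factor λ_3 = (4, 4, 1, 4, 3, 0, 2)
p-restricted factor λ_4 = (1, 1, 0, 2, 2, 4, 1)
p-restricted factor λ_5 = (4, 3, 3, 1, 0, 3, 0)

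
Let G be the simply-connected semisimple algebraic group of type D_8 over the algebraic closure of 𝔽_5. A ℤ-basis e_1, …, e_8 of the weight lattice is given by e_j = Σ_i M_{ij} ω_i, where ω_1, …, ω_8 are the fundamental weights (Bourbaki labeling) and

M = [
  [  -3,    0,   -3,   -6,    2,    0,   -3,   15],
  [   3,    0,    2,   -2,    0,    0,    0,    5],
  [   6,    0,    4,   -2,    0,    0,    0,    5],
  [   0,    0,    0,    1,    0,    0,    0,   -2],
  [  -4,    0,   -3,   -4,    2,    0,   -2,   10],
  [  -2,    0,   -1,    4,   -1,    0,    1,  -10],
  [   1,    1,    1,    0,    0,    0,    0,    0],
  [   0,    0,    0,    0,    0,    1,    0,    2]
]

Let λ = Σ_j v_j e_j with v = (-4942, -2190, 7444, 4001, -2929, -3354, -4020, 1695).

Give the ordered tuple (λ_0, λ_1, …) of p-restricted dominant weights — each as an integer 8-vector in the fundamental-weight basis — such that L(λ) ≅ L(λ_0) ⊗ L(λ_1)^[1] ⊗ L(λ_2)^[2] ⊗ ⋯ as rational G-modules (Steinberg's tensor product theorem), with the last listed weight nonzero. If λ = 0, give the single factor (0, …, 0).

In the fundamental-weight basis, λ has coordinates c = M·v (v = (-4942, -2190, 7444, 4001, -2929, -3354, -4020, 1695)):
  c_1 = -3*-4942 + 0*-2190 + -3*7444 + -6*4001 + 2*-2929 + 0*-3354 + -3*-4020 + 15*1695 = 115
  c_2 = 3*-4942 + 0*-2190 + 2*7444 + -2*4001 + 0*-2929 + 0*-3354 + 0*-4020 + 5*1695 = 535
  c_3 = 6*-4942 + 0*-2190 + 4*7444 + -2*4001 + 0*-2929 + 0*-3354 + 0*-4020 + 5*1695 = 597
  c_4 = 0*-4942 + 0*-2190 + 0*7444 + 1*4001 + 0*-2929 + 0*-3354 + 0*-4020 + -2*1695 = 611
  c_5 = -4*-4942 + 0*-2190 + -3*7444 + -4*4001 + 2*-2929 + 0*-3354 + -2*-4020 + 10*1695 = 564
  c_6 = -2*-4942 + 0*-2190 + -1*7444 + 4*4001 + -1*-2929 + 0*-3354 + 1*-4020 + -10*1695 = 403
  c_7 = 1*-4942 + 1*-2190 + 1*7444 + 0*4001 + 0*-2929 + 0*-3354 + 0*-4020 + 0*1695 = 312
  c_8 = 0*-4942 + 0*-2190 + 0*7444 + 0*4001 + 0*-2929 + 1*-3354 + 0*-4020 + 2*1695 = 36
p = 5; digits c_i = Σ_j d_{ij}·5^j, 0 ≤ d_{ij} < 5:
  c_1 = 115 = 0·5^0 + 3·5^1 + 4·5^2
  c_2 = 535 = 0·5^0 + 2·5^1 + 1·5^2 + 4·5^3
  c_3 = 597 = 2·5^0 + 4·5^1 + 3·5^2 + 4·5^3
  c_4 = 611 = 1·5^0 + 2·5^1 + 4·5^2 + 4·5^3
  c_5 = 564 = 4·5^0 + 2·5^1 + 2·5^2 + 4·5^3
  c_6 = 403 = 3·5^0 + 0·5^1 + 1·5^2 + 3·5^3
  c_7 = 312 = 2·5^0 + 2·5^1 + 2·5^2 + 2·5^3
  c_8 = 36 = 1·5^0 + 2·5^1 + 1·5^2
p-restricted factor λ_0 = (0, 0, 2, 1, 4, 3, 2, 1)
p-restricted factor λ_1 = (3, 2, 4, 2, 2, 0, 2, 2)
p-restricted factor λ_2 = (4, 1, 3, 4, 2, 1, 2, 1)
p-restricted factor λ_3 = (0, 4, 4, 4, 4, 3, 2, 0)

((0, 0, 2, 1, 4, 3, 2, 1), (3, 2, 4, 2, 2, 0, 2, 2), (4, 1, 3, 4, 2, 1, 2, 1), (0, 4, 4, 4, 4, 3, 2, 0))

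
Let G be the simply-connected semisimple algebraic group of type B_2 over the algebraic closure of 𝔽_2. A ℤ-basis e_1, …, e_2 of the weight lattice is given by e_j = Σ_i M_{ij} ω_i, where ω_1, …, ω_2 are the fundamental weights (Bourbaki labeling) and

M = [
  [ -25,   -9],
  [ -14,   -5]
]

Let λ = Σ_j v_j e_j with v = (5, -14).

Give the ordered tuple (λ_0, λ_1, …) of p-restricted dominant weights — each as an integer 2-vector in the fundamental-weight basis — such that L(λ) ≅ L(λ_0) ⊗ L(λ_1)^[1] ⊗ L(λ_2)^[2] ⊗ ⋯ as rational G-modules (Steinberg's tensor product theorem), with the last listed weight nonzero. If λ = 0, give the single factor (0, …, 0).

In the fundamental-weight basis, λ has coordinates c = M·v (v = (5, -14)):
  c_1 = -25*5 + -9*-14 = 1
  c_2 = -14*5 + -5*-14 = 0
Writing each c_i in base p = 2:
  c_1 = 1 = 1·2^0
  c_2 = 0
Factor λ_0 = (1, 0)

((1, 0),)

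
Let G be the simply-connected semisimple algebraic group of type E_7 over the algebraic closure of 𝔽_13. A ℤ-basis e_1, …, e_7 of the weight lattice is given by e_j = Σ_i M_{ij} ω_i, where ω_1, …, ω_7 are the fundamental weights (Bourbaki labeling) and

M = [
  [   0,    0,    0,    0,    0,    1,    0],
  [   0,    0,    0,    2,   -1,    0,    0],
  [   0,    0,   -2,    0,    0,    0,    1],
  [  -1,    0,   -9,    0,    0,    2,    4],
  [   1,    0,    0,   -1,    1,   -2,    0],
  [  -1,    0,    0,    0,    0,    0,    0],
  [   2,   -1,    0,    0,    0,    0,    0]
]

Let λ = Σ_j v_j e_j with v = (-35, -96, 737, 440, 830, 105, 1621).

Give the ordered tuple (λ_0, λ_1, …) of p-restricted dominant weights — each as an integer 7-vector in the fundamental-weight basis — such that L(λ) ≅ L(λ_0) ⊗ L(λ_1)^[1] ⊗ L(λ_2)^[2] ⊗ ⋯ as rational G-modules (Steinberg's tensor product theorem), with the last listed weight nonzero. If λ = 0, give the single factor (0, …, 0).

((1, 11, 4, 5, 2, 9, 0), (8, 3, 11, 7, 11, 2, 2))

In the fundamental-weight basis, λ has coordinates c = M·v (v = (-35, -96, 737, 440, 830, 105, 1621)):
  c_1 = 0*-35 + 0*-96 + 0*737 + 0*440 + 0*830 + 1*105 + 0*1621 = 105
  c_2 = 0*-35 + 0*-96 + 0*737 + 2*440 + -1*830 + 0*105 + 0*1621 = 50
  c_3 = 0*-35 + 0*-96 + -2*737 + 0*440 + 0*830 + 0*105 + 1*1621 = 147
  c_4 = -1*-35 + 0*-96 + -9*737 + 0*440 + 0*830 + 2*105 + 4*1621 = 96
  c_5 = 1*-35 + 0*-96 + 0*737 + -1*440 + 1*830 + -2*105 + 0*1621 = 145
  c_6 = -1*-35 + 0*-96 + 0*737 + 0*440 + 0*830 + 0*105 + 0*1621 = 35
  c_7 = 2*-35 + -1*-96 + 0*737 + 0*440 + 0*830 + 0*105 + 0*1621 = 26
p = 13; digits c_i = Σ_j d_{ij}·13^j, 0 ≤ d_{ij} < 13:
  c_1 = 105 = 1·13^0 + 8·13^1
  c_2 = 50 = 11·13^0 + 3·13^1
  c_3 = 147 = 4·13^0 + 11·13^1
  c_4 = 96 = 5·13^0 + 7·13^1
  c_5 = 145 = 2·13^0 + 11·13^1
  c_6 = 35 = 9·13^0 + 2·13^1
  c_7 = 26 = 0·13^0 + 2·13^1
Factor λ_0 = (1, 11, 4, 5, 2, 9, 0)
Factor λ_1 = (8, 3, 11, 7, 11, 2, 2)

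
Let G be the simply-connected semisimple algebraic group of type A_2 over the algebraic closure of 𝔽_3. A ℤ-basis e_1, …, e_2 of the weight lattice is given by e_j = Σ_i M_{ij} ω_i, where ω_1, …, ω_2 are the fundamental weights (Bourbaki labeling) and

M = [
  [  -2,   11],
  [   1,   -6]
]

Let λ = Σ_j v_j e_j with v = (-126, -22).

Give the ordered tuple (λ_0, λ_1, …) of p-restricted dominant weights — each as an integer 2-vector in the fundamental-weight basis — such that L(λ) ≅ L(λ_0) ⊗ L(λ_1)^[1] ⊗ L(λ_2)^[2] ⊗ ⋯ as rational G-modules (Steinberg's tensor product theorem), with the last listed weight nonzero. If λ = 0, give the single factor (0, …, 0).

In the fundamental-weight basis, λ has coordinates c = M·v (v = (-126, -22)):
  c_1 = -2*-126 + 11*-22 = 10
  c_2 = 1*-126 + -6*-22 = 6
Expand coordinatewise in base 3:
  c_1 = 10 = 1·3^0 + 0·3^1 + 1·3^2
  c_2 = 6 = 0·3^0 + 2·3^1
Factor λ_0 = (1, 0)
Factor λ_1 = (0, 2)
Factor λ_2 = (1, 0)

((1, 0), (0, 2), (1, 0))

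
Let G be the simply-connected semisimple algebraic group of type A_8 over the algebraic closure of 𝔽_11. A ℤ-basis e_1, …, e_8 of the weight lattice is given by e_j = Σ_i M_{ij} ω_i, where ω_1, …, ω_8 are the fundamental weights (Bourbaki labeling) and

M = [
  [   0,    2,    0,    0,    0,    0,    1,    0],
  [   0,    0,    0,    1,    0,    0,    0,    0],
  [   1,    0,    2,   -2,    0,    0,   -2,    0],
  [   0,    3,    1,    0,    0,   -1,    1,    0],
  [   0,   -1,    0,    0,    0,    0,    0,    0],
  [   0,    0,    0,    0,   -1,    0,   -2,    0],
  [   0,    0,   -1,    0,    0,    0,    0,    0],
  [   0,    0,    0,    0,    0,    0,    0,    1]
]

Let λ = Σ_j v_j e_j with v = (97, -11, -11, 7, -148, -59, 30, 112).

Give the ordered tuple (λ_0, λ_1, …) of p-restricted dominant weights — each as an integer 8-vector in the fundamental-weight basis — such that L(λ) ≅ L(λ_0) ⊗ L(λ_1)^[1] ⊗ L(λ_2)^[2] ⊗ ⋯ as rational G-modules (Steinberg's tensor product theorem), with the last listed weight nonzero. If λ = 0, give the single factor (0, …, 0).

((8, 7, 1, 1, 0, 0, 0, 2), (0, 0, 0, 4, 1, 8, 1, 10))

Converting to the ω-basis (c_i = row i of M dotted with v = (97, -11, -11, 7, -148, -59, 30, 112)):
  c_1 = (0)·(97) + (2)·(-11) + (0)·(-11) + (0)·(7) + (0)·(-148) + (0)·(-59) + (1)·(30) + (0)·(112) = 8
  c_2 = (0)·(97) + (0)·(-11) + (0)·(-11) + (1)·(7) + (0)·(-148) + (0)·(-59) + (0)·(30) + (0)·(112) = 7
  c_3 = (1)·(97) + (0)·(-11) + (2)·(-11) + (-2)·(7) + (0)·(-148) + (0)·(-59) + (-2)·(30) + (0)·(112) = 1
  c_4 = (0)·(97) + (3)·(-11) + (1)·(-11) + (0)·(7) + (0)·(-148) + (-1)·(-59) + (1)·(30) + (0)·(112) = 45
  c_5 = (0)·(97) + (-1)·(-11) + (0)·(-11) + (0)·(7) + (0)·(-148) + (0)·(-59) + (0)·(30) + (0)·(112) = 11
  c_6 = (0)·(97) + (0)·(-11) + (0)·(-11) + (0)·(7) + (-1)·(-148) + (0)·(-59) + (-2)·(30) + (0)·(112) = 88
  c_7 = (0)·(97) + (0)·(-11) + (-1)·(-11) + (0)·(7) + (0)·(-148) + (0)·(-59) + (0)·(30) + (0)·(112) = 11
  c_8 = (0)·(97) + (0)·(-11) + (0)·(-11) + (0)·(7) + (0)·(-148) + (0)·(-59) + (0)·(30) + (1)·(112) = 112
Expand coordinatewise in base 11:
  c_1 = 8 = 8·11^0
  c_2 = 7 = 7·11^0
  c_3 = 1 = 1·11^0
  c_4 = 45 = 1·11^0 + 4·11^1
  c_5 = 11 = 0·11^0 + 1·11^1
  c_6 = 88 = 0·11^0 + 8·11^1
  c_7 = 11 = 0·11^0 + 1·11^1
  c_8 = 112 = 2·11^0 + 10·11^1
Factor λ_0 = (8, 7, 1, 1, 0, 0, 0, 2)
Factor λ_1 = (0, 0, 0, 4, 1, 8, 1, 10)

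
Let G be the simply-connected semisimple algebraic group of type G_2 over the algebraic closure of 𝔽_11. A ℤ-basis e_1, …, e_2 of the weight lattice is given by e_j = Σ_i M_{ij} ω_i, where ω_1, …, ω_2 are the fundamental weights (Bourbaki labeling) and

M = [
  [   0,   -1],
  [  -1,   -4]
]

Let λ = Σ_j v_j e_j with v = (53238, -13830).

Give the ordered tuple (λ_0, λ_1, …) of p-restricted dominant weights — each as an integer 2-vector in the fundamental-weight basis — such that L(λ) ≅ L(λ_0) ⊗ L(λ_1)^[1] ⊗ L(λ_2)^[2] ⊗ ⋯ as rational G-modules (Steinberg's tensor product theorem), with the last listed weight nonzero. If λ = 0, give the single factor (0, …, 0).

((3, 3), (3, 2), (4, 6), (10, 1))

Compute c_i = Σ_j M_{ij} v_j with v = (53238, -13830):
  c_1 = 0·53238 + (-1)·(-13830) = 13830
  c_2 = (-1)·(53238) + (-4)·(-13830) = 2082
Expand coordinatewise in base 11:
  c_1 = 13830 = 3·11^0 + 3·11^1 + 4·11^2 + 10·11^3
  c_2 = 2082 = 3·11^0 + 2·11^1 + 6·11^2 + 1·11^3
Factor λ_0 = (3, 3)
Factor λ_1 = (3, 2)
Factor λ_2 = (4, 6)
Factor λ_3 = (10, 1)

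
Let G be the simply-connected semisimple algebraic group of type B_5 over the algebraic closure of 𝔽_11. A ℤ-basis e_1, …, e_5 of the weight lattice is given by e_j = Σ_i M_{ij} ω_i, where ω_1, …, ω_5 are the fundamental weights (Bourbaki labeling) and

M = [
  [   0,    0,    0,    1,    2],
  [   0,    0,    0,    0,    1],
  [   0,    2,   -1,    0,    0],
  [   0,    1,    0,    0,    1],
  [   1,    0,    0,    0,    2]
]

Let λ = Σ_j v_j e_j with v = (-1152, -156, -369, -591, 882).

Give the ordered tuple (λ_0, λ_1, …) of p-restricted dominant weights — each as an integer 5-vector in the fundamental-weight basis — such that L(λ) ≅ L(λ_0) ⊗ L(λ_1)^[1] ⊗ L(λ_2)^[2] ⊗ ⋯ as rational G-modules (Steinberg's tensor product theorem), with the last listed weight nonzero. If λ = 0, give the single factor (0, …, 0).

((7, 2, 2, 0, 7), (7, 3, 5, 0, 0), (9, 7, 0, 6, 5))

In the fundamental-weight basis, λ has coordinates c = M·v (v = (-1152, -156, -369, -591, 882)):
  c_1 = 0*-1152 + 0*-156 + 0*-369 + 1*-591 + 2*882 = 1173
  c_2 = 0*-1152 + 0*-156 + 0*-369 + 0*-591 + 1*882 = 882
  c_3 = 0*-1152 + 2*-156 + -1*-369 + 0*-591 + 0*882 = 57
  c_4 = 0*-1152 + 1*-156 + 0*-369 + 0*-591 + 1*882 = 726
  c_5 = 1*-1152 + 0*-156 + 0*-369 + 0*-591 + 2*882 = 612
p = 11; digits c_i = Σ_j d_{ij}·11^j, 0 ≤ d_{ij} < 11:
  c_1 = 1173 = 7·11^0 + 7·11^1 + 9·11^2
  c_2 = 882 = 2·11^0 + 3·11^1 + 7·11^2
  c_3 = 57 = 2·11^0 + 5·11^1
  c_4 = 726 = 0·11^0 + 0·11^1 + 6·11^2
  c_5 = 612 = 7·11^0 + 0·11^1 + 5·11^2
λ_0 = (7, 2, 2, 0, 7)
λ_1 = (7, 3, 5, 0, 0)
λ_2 = (9, 7, 0, 6, 5)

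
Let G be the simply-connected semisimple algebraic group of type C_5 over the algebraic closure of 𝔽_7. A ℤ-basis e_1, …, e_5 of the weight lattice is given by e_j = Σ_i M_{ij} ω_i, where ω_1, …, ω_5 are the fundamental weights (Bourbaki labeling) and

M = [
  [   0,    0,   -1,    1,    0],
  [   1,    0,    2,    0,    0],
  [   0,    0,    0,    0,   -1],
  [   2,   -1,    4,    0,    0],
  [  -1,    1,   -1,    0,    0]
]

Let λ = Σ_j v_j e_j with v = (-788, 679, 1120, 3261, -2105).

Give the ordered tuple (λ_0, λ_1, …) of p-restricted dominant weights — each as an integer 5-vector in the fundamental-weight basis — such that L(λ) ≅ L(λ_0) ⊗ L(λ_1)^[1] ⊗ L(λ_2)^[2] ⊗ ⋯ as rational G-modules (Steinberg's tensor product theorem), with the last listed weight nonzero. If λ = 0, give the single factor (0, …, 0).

((6, 3, 5, 6, 4), (4, 4, 6, 2, 0), (1, 1, 0, 3, 0), (6, 4, 6, 6, 1))

Change of basis e → ω: c = M·v where v = (-788, 679, 1120, 3261, -2105):
  c_1 = 0*-788 + 0*679 + -1*1120 + 1*3261 + 0*-2105 = 2141
  c_2 = 1*-788 + 0*679 + 2*1120 + 0*3261 + 0*-2105 = 1452
  c_3 = 0*-788 + 0*679 + 0*1120 + 0*3261 + -1*-2105 = 2105
  c_4 = 2*-788 + -1*679 + 4*1120 + 0*3261 + 0*-2105 = 2225
  c_5 = -1*-788 + 1*679 + -1*1120 + 0*3261 + 0*-2105 = 347
Expand coordinatewise in base 7:
  c_1 = 2141 = 6·7^0 + 4·7^1 + 1·7^2 + 6·7^3
  c_2 = 1452 = 3·7^0 + 4·7^1 + 1·7^2 + 4·7^3
  c_3 = 2105 = 5·7^0 + 6·7^1 + 0·7^2 + 6·7^3
  c_4 = 2225 = 6·7^0 + 2·7^1 + 3·7^2 + 6·7^3
  c_5 = 347 = 4·7^0 + 0·7^1 + 0·7^2 + 1·7^3
λ_0 = (6, 3, 5, 6, 4)
λ_1 = (4, 4, 6, 2, 0)
λ_2 = (1, 1, 0, 3, 0)
λ_3 = (6, 4, 6, 6, 1)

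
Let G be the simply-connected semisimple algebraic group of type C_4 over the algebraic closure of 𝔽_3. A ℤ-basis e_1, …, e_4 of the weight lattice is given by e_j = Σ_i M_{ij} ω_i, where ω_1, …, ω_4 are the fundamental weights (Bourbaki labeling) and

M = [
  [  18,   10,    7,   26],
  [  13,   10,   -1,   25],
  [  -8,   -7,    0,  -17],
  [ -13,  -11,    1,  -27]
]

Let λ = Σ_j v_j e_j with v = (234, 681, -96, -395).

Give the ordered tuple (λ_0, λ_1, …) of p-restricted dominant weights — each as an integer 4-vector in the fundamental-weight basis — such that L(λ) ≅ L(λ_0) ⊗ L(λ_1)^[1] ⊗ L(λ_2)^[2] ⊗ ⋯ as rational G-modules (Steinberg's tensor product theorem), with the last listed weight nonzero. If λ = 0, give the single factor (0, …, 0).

Compute c_i = Σ_j M_{ij} v_j with v = (234, 681, -96, -395):
  c_1 = 18*234 + 10*681 + 7*-96 + 26*-395 = 80
  c_2 = 13*234 + 10*681 + -1*-96 + 25*-395 = 73
  c_3 = -8*234 + -7*681 + 0*-96 + -17*-395 = 76
  c_4 = -13*234 + -11*681 + 1*-96 + -27*-395 = 36
p = 3; digits c_i = Σ_j d_{ij}·3^j, 0 ≤ d_{ij} < 3:
  c_1 = 80 = 2·3^0 + 2·3^1 + 2·3^2 + 2·3^3
  c_2 = 73 = 1·3^0 + 0·3^1 + 2·3^2 + 2·3^3
  c_3 = 76 = 1·3^0 + 1·3^1 + 2·3^2 + 2·3^3
  c_4 = 36 = 0·3^0 + 0·3^1 + 1·3^2 + 1·3^3
p-restricted factor λ_0 = (2, 1, 1, 0)
p-restricted factor λ_1 = (2, 0, 1, 0)
p-restricted factor λ_2 = (2, 2, 2, 1)
p-restricted factor λ_3 = (2, 2, 2, 1)

((2, 1, 1, 0), (2, 0, 1, 0), (2, 2, 2, 1), (2, 2, 2, 1))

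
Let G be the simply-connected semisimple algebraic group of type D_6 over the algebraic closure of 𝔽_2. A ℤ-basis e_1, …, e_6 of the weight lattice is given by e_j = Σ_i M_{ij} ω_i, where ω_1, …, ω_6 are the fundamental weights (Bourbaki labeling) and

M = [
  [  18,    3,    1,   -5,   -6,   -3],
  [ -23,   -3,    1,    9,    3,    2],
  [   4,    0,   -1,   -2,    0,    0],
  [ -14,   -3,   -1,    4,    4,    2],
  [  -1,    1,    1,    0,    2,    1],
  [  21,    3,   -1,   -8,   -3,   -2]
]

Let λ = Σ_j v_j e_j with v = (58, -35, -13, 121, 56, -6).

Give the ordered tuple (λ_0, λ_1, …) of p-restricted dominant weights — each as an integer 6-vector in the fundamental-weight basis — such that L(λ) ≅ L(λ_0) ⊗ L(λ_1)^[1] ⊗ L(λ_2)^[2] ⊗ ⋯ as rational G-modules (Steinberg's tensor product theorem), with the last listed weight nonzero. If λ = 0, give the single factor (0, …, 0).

Change of basis e → ω: c = M·v where v = (58, -35, -13, 121, 56, -6):
  c_1 = 18·58 + (3)·(-35) + (1)·(-13) + (-5)·(121) + (-6)·(56) + (-3)·(-6) = 3
  c_2 = (-23)·(58) + (-3)·(-35) + (1)·(-13) + 9·121 + 3·56 + (2)·(-6) = 3
  c_3 = 4·58 + (0)·(-35) + (-1)·(-13) + (-2)·(121) + 0·56 + (0)·(-6) = 3
  c_4 = (-14)·(58) + (-3)·(-35) + (-1)·(-13) + 4·121 + 4·56 + (2)·(-6) = 2
  c_5 = (-1)·(58) + (1)·(-35) + (1)·(-13) + 0·121 + 2·56 + (1)·(-6) = 0
  c_6 = 21·58 + (3)·(-35) + (-1)·(-13) + (-8)·(121) + (-3)·(56) + (-2)·(-6) = 2
Base-2 expansion of each c_i:
  c_1 = 3 = 1·2^0 + 1·2^1
  c_2 = 3 = 1·2^0 + 1·2^1
  c_3 = 3 = 1·2^0 + 1·2^1
  c_4 = 2 = 0·2^0 + 1·2^1
  c_5 = 0
  c_6 = 2 = 0·2^0 + 1·2^1
λ_0 = (1, 1, 1, 0, 0, 0)
λ_1 = (1, 1, 1, 1, 0, 1)

((1, 1, 1, 0, 0, 0), (1, 1, 1, 1, 0, 1))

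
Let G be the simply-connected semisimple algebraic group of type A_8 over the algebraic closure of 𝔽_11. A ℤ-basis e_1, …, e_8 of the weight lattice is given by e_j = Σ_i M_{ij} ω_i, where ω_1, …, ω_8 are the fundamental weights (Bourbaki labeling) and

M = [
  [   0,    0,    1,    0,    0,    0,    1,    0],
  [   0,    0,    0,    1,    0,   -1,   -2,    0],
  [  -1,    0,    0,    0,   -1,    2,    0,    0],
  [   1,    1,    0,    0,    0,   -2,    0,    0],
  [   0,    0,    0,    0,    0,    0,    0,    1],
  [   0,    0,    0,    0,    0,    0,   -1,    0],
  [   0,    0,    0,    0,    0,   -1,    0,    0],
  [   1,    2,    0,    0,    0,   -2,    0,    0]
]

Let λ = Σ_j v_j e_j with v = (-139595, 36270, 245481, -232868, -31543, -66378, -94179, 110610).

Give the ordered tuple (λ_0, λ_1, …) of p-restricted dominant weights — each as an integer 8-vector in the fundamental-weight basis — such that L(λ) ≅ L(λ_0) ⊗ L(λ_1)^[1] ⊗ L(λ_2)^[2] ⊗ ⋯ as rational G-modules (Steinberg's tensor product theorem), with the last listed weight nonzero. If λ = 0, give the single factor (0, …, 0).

Change of basis e → ω: c = M·v where v = (-139595, 36270, 245481, -232868, -31543, -66378, -94179, 110610):
  c_1 = (0)·(-139595) + 0·36270 + 1·245481 + (0)·(-232868) + (0)·(-31543) + (0)·(-66378) + (1)·(-94179) + 0·110610 = 151302
  c_2 = (0)·(-139595) + 0·36270 + 0·245481 + (1)·(-232868) + (0)·(-31543) + (-1)·(-66378) + (-2)·(-94179) + 0·110610 = 21868
  c_3 = (-1)·(-139595) + 0·36270 + 0·245481 + (0)·(-232868) + (-1)·(-31543) + (2)·(-66378) + (0)·(-94179) + 0·110610 = 38382
  c_4 = (1)·(-139595) + 1·36270 + 0·245481 + (0)·(-232868) + (0)·(-31543) + (-2)·(-66378) + (0)·(-94179) + 0·110610 = 29431
  c_5 = (0)·(-139595) + 0·36270 + 0·245481 + (0)·(-232868) + (0)·(-31543) + (0)·(-66378) + (0)·(-94179) + 1·110610 = 110610
  c_6 = (0)·(-139595) + 0·36270 + 0·245481 + (0)·(-232868) + (0)·(-31543) + (0)·(-66378) + (-1)·(-94179) + 0·110610 = 94179
  c_7 = (0)·(-139595) + 0·36270 + 0·245481 + (0)·(-232868) + (0)·(-31543) + (-1)·(-66378) + (0)·(-94179) + 0·110610 = 66378
  c_8 = (1)·(-139595) + 2·36270 + 0·245481 + (0)·(-232868) + (0)·(-31543) + (-2)·(-66378) + (0)·(-94179) + 0·110610 = 65701
Expand coordinatewise in base 11:
  c_1 = 151302 = 8·11^0 + 4·11^1 + 7·11^2 + 3·11^3 + 10·11^4
  c_2 = 21868 = 0·11^0 + 8·11^1 + 4·11^2 + 5·11^3 + 1·11^4
  c_3 = 38382 = 3·11^0 + 2·11^1 + 9·11^2 + 6·11^3 + 2·11^4
  c_4 = 29431 = 6·11^0 + 2·11^1 + 1·11^2 + 0·11^3 + 2·11^4
  c_5 = 110610 = 5·11^0 + 1·11^1 + 1·11^2 + 6·11^3 + 7·11^4
  c_6 = 94179 = 8·11^0 + 3·11^1 + 8·11^2 + 4·11^3 + 6·11^4
  c_7 = 66378 = 4·11^0 + 6·11^1 + 9·11^2 + 5·11^3 + 4·11^4
  c_8 = 65701 = 9·11^0 + 10·11^1 + 3·11^2 + 5·11^3 + 4·11^4
Factor λ_0 = (8, 0, 3, 6, 5, 8, 4, 9)
Factor λ_1 = (4, 8, 2, 2, 1, 3, 6, 10)
Factor λ_2 = (7, 4, 9, 1, 1, 8, 9, 3)
Factor λ_3 = (3, 5, 6, 0, 6, 4, 5, 5)
Factor λ_4 = (10, 1, 2, 2, 7, 6, 4, 4)

((8, 0, 3, 6, 5, 8, 4, 9), (4, 8, 2, 2, 1, 3, 6, 10), (7, 4, 9, 1, 1, 8, 9, 3), (3, 5, 6, 0, 6, 4, 5, 5), (10, 1, 2, 2, 7, 6, 4, 4))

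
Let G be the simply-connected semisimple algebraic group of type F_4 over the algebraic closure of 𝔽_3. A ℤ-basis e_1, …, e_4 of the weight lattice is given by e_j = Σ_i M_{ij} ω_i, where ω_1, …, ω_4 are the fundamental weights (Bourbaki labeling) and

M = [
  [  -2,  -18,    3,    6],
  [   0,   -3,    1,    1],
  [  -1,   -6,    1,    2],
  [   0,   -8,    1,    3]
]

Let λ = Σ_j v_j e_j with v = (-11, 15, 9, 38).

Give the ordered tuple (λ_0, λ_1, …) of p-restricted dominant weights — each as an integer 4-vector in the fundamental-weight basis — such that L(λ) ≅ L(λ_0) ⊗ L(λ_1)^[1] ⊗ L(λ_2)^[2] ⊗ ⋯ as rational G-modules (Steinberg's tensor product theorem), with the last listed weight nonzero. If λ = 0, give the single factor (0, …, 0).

((1, 2, 0, 0), (2, 0, 2, 1))

Compute c_i = Σ_j M_{ij} v_j with v = (-11, 15, 9, 38):
  c_1 = (-2)·(-11) + (-18)·(15) + 3·9 + 6·38 = 7
  c_2 = (0)·(-11) + (-3)·(15) + 1·9 + 1·38 = 2
  c_3 = (-1)·(-11) + (-6)·(15) + 1·9 + 2·38 = 6
  c_4 = (0)·(-11) + (-8)·(15) + 1·9 + 3·38 = 3
p = 3; digits c_i = Σ_j d_{ij}·3^j, 0 ≤ d_{ij} < 3:
  c_1 = 7 = 1·3^0 + 2·3^1
  c_2 = 2 = 2·3^0
  c_3 = 6 = 0·3^0 + 2·3^1
  c_4 = 3 = 0·3^0 + 1·3^1
p-restricted factor λ_0 = (1, 2, 0, 0)
p-restricted factor λ_1 = (2, 0, 2, 1)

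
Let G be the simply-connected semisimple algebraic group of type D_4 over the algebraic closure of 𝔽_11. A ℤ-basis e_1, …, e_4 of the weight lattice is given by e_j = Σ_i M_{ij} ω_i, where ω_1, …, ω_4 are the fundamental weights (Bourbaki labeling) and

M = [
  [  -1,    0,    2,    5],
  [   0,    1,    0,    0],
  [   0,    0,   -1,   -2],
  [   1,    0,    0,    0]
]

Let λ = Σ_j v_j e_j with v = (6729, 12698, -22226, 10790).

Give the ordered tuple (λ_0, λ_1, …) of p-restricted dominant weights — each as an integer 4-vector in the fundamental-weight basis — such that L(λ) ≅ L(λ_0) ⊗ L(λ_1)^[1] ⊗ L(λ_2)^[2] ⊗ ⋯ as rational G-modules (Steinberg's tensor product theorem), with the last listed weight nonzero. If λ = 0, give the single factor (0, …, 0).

ω-coordinates c = M·v, v = (6729, 12698, -22226, 10790):
  c_1 = (-1)·(6729) + (0)·(12698) + (2)·(-22226) + (5)·(10790) = 2769
  c_2 = (0)·(6729) + (1)·(12698) + (0)·(-22226) + (0)·(10790) = 12698
  c_3 = (0)·(6729) + (0)·(12698) + (-1)·(-22226) + (-2)·(10790) = 646
  c_4 = (1)·(6729) + (0)·(12698) + (0)·(-22226) + (0)·(10790) = 6729
p = 11; digits c_i = Σ_j d_{ij}·11^j, 0 ≤ d_{ij} < 11:
  c_1 = 2769 = 8·11^0 + 9·11^1 + 0·11^2 + 2·11^3
  c_2 = 12698 = 4·11^0 + 10·11^1 + 5·11^2 + 9·11^3
  c_3 = 646 = 8·11^0 + 3·11^1 + 5·11^2
  c_4 = 6729 = 8·11^0 + 6·11^1 + 0·11^2 + 5·11^3
λ_0 = (8, 4, 8, 8)
λ_1 = (9, 10, 3, 6)
λ_2 = (0, 5, 5, 0)
λ_3 = (2, 9, 0, 5)

((8, 4, 8, 8), (9, 10, 3, 6), (0, 5, 5, 0), (2, 9, 0, 5))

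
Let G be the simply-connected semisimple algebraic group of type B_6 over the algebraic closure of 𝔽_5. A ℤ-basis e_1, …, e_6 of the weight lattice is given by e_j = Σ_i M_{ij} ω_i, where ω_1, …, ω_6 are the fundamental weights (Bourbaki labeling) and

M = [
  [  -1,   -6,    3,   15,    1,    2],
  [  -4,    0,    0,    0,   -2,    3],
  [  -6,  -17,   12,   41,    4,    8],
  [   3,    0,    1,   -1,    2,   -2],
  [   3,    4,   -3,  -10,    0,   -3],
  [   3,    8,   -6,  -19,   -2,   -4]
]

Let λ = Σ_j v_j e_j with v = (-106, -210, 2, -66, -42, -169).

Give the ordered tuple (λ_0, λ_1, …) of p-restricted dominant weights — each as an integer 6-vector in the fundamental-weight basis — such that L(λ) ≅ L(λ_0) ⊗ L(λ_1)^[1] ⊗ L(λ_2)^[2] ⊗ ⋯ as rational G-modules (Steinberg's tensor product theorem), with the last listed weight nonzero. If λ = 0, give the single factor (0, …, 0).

Compute c_i = Σ_j M_{ij} v_j with v = (-106, -210, 2, -66, -42, -169):
  c_1 = (-1)·(-106) + (-6)·(-210) + (3)·(2) + (15)·(-66) + (1)·(-42) + (2)·(-169) = 2
  c_2 = (-4)·(-106) + (0)·(-210) + (0)·(2) + (0)·(-66) + (-2)·(-42) + (3)·(-169) = 1
  c_3 = (-6)·(-106) + (-17)·(-210) + (12)·(2) + (41)·(-66) + (4)·(-42) + (8)·(-169) = 4
  c_4 = (3)·(-106) + (0)·(-210) + (1)·(2) + (-1)·(-66) + (2)·(-42) + (-2)·(-169) = 4
  c_5 = (3)·(-106) + (4)·(-210) + (-3)·(2) + (-10)·(-66) + (0)·(-42) + (-3)·(-169) = 3
  c_6 = (3)·(-106) + (8)·(-210) + (-6)·(2) + (-19)·(-66) + (-2)·(-42) + (-4)·(-169) = 4
Base-5 expansion of each c_i:
  c_1 = 2 = 2·5^0
  c_2 = 1 = 1·5^0
  c_3 = 4 = 4·5^0
  c_4 = 4 = 4·5^0
  c_5 = 3 = 3·5^0
  c_6 = 4 = 4·5^0
λ_0 = (2, 1, 4, 4, 3, 4)

((2, 1, 4, 4, 3, 4),)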